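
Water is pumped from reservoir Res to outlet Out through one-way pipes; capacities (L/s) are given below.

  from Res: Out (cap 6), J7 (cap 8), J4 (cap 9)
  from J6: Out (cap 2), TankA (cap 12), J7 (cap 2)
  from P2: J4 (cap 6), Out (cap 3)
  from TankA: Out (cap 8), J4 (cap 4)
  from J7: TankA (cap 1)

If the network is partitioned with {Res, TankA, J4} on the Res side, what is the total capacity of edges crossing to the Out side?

22

Edges leaving {Res, TankA, J4}: Res→J7 (8), Res→Out (6), TankA→Out (8).
Cut capacity = 8 + 6 + 8 = 22.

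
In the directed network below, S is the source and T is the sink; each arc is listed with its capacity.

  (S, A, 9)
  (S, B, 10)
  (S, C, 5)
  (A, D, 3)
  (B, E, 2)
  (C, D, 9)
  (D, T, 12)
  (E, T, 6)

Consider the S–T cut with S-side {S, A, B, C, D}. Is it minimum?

No — its capacity is 14, but the minimum cut has capacity 10.

Given cut capacity: 2 + 12 = 14.
Augment S→A→D→T: bottleneck 3, flow now 3.
Augment S→B→E→T: bottleneck 2, flow now 5.
Augment S→C→D→T: bottleneck 5, flow now 10.
No augmenting path remains; maximum flow = 10.
In the residual graph, reachable from S: {S, A, B}.
Min-cut edges: S→C (5), A→D (3), B→E (2); capacity 5 + 3 + 2 = 10.
Cut capacity 14 exceeds the max flow 10, so it is not minimum.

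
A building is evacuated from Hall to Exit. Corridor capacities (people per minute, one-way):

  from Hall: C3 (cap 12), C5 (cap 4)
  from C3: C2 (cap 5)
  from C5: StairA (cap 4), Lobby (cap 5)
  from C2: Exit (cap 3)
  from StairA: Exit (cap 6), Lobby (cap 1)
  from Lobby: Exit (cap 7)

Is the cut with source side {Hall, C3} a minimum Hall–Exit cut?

No — its capacity is 9, but the minimum cut has capacity 7.

Given cut capacity: 4 + 5 = 9.
Augment Hall→C3→C2→Exit: bottleneck 3, flow now 3.
Augment Hall→C5→StairA→Exit: bottleneck 4, flow now 7.
No augmenting path remains; maximum flow = 7.
In the residual graph, reachable from Hall: {Hall, C3, C2}.
Min-cut edges: Hall→C5 (4), C2→Exit (3); capacity 4 + 3 = 7.
Cut capacity 9 exceeds the max flow 7, so it is not minimum.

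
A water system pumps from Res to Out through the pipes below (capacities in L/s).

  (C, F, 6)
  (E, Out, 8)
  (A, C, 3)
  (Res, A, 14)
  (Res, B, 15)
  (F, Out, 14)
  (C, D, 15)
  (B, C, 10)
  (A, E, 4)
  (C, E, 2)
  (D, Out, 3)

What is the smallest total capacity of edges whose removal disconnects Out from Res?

Augment Res→A→E→Out: bottleneck 4, flow now 4.
Augment Res→A→C→D→Out: bottleneck 3, flow now 7.
Augment Res→B→C→E→Out: bottleneck 2, flow now 9.
Augment Res→B→C→F→Out: bottleneck 6, flow now 15.
No augmenting path remains; maximum flow = 15.
By max-flow min-cut, the minimum cut capacity equals the max flow.
In the residual graph, reachable from Res: {Res, A, B, C, D}.
Min-cut edges: A→E (4), C→E (2), C→F (6), D→Out (3); capacity 4 + 2 + 6 + 3 = 15.

15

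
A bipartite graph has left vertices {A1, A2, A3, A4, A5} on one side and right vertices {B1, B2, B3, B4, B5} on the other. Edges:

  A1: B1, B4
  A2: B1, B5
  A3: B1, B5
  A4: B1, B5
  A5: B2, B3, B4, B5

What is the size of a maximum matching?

Unit-capacity flow: source→left, listed edges, right→sink; max matching = max flow.
Augmenting path A1→B1 (+1); matched 1.
Augmenting path A2→B5 (+1); matched 2.
Augmenting path A5→B2 (+1); matched 3.
Augmenting path A3→B1→A1→B4 (+1); matched 4.
No augmenting path remains; maximum matching = 4.
König certificate: {A1, A5, B1, B5} is a vertex cover of size 4 (every listed pair touches it), so no matching can be larger.

4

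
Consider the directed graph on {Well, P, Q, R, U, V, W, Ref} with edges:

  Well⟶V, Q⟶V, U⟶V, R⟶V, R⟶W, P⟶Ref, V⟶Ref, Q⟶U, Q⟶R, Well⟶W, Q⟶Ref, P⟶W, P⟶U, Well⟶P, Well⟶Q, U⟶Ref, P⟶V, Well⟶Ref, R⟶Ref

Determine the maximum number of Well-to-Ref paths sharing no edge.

Assign every edge capacity 1; by Menger, the answer equals the max flow.
Path Well→Ref (+1); total 1.
Path Well→P→Ref (+1); total 2.
Path Well→Q→Ref (+1); total 3.
Path Well→V→Ref (+1); total 4.
No residual Well→Ref path; max flow = 4.
Certifying cut of size 4: {Well→P, Well→Q, Well→Ref, Well→V}.

4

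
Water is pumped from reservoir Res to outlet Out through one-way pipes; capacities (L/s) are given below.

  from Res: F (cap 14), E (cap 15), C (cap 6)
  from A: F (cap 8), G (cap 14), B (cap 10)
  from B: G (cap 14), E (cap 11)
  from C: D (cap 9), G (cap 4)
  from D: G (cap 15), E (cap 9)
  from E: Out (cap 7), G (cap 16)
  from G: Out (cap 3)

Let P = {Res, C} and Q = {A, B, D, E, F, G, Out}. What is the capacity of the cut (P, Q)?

Edges leaving {Res, C}: Res→E (15), Res→F (14), C→D (9), C→G (4).
Cut capacity = 15 + 14 + 9 + 4 = 42.

42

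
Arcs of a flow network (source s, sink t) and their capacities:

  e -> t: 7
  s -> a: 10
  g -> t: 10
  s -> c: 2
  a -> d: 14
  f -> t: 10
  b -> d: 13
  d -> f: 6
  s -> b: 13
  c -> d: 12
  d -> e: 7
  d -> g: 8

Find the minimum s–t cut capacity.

21

Augment s→a→d→e→t: bottleneck 7, flow now 7.
Augment s→a→d→f→t: bottleneck 3, flow now 10.
Augment s→b→d→f→t: bottleneck 3, flow now 13.
Augment s→b→d→g→t: bottleneck 8, flow now 21.
No augmenting path remains; maximum flow = 21.
By max-flow min-cut, the minimum cut capacity equals the max flow.
In the residual graph, reachable from s: {s, a, b, c, d}.
Min-cut edges: d→e (7), d→f (6), d→g (8); capacity 7 + 6 + 8 = 21.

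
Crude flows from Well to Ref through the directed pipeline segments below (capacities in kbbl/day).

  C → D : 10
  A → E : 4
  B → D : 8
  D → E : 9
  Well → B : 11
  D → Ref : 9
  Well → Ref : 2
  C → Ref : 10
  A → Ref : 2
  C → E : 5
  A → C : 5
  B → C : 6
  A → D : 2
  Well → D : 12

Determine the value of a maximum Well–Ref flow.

17

Augment Well→Ref: bottleneck 2, flow now 2.
Augment Well→D→Ref: bottleneck 9, flow now 11.
Augment Well→B→C→Ref: bottleneck 6, flow now 17.
No augmenting path remains; maximum flow = 17.
In the residual graph, reachable from Well: {Well, B, D, E}.
Min-cut edges: Well→Ref (2), B→C (6), D→Ref (9); capacity 2 + 6 + 9 = 17.
This cut is saturated, so no flow can exceed 17.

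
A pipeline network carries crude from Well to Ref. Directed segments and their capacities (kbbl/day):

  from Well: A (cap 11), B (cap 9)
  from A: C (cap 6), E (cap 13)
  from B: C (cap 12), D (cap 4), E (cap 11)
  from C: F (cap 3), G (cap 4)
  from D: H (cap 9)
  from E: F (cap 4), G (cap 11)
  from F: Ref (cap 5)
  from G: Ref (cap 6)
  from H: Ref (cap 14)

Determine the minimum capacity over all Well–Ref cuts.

15

Augment Well→A→C→F→Ref: bottleneck 3, flow now 3.
Augment Well→A→C→G→Ref: bottleneck 3, flow now 6.
Augment Well→A→E→F→Ref: bottleneck 2, flow now 8.
Augment Well→A→E→G→Ref: bottleneck 3, flow now 11.
Augment Well→B→D→H→Ref: bottleneck 4, flow now 15.
No augmenting path remains; maximum flow = 15.
By max-flow min-cut, the minimum cut capacity equals the max flow.
In the residual graph, reachable from Well: {Well, A, B, C, E, F, G}.
Min-cut edges: B→D (4), F→Ref (5), G→Ref (6); capacity 4 + 5 + 6 = 15.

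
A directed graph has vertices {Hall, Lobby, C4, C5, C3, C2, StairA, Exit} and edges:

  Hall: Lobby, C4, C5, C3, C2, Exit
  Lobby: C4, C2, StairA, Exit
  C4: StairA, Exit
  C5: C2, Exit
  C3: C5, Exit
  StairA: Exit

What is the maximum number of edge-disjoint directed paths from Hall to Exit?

5

Assign every edge capacity 1; by Menger, the answer equals the max flow.
Path Hall→Exit (+1); total 1.
Path Hall→Lobby→Exit (+1); total 2.
Path Hall→C4→Exit (+1); total 3.
Path Hall→C5→Exit (+1); total 4.
Path Hall→C3→Exit (+1); total 5.
No residual Hall→Exit path; max flow = 5.
Certifying cut of size 5: {Hall→C3, Hall→C4, Hall→C5, Hall→Exit, Hall→Lobby}.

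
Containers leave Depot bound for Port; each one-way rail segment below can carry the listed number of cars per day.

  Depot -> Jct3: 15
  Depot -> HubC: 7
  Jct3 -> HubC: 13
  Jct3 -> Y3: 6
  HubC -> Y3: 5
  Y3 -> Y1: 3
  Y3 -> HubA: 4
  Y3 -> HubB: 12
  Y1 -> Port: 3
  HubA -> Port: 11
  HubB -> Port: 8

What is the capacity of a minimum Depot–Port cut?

Augment Depot→Jct3→Y3→Y1→Port: bottleneck 3, flow now 3.
Augment Depot→Jct3→Y3→HubA→Port: bottleneck 3, flow now 6.
Augment Depot→HubC→Y3→HubA→Port: bottleneck 1, flow now 7.
Augment Depot→HubC→Y3→HubB→Port: bottleneck 4, flow now 11.
No augmenting path remains; maximum flow = 11.
By max-flow min-cut, the minimum cut capacity equals the max flow.
In the residual graph, reachable from Depot: {Depot, Jct3, HubC}.
Min-cut edges: Jct3→Y3 (6), HubC→Y3 (5); capacity 6 + 5 = 11.

11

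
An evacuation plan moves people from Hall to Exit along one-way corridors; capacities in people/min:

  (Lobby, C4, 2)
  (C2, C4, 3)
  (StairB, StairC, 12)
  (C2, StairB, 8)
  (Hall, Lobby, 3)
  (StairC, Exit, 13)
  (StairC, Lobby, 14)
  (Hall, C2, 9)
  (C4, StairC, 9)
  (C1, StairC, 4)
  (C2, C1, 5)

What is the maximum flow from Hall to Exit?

11

Augment Hall→C2→C4→StairC→Exit: bottleneck 3, flow now 3.
Augment Hall→C2→C1→StairC→Exit: bottleneck 4, flow now 7.
Augment Hall→C2→StairB→StairC→Exit: bottleneck 2, flow now 9.
Augment Hall→Lobby→C4→StairC→Exit: bottleneck 2, flow now 11.
No augmenting path remains; maximum flow = 11.
In the residual graph, reachable from Hall: {Hall, Lobby}.
Min-cut edges: Hall→C2 (9), Lobby→C4 (2); capacity 9 + 2 = 11.
This cut is saturated, so no flow can exceed 11.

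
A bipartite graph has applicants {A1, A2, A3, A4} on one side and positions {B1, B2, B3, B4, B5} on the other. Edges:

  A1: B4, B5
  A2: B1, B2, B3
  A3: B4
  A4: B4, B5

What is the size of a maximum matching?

Unit-capacity flow: source→left, listed edges, right→sink; max matching = max flow.
Augmenting path A1→B4 (+1); matched 1.
Augmenting path A2→B1 (+1); matched 2.
Augmenting path A4→B5 (+1); matched 3.
No augmenting path remains; maximum matching = 3.
König certificate: {A2, B4, B5} is a vertex cover of size 3 (every listed pair touches it), so no matching can be larger.

3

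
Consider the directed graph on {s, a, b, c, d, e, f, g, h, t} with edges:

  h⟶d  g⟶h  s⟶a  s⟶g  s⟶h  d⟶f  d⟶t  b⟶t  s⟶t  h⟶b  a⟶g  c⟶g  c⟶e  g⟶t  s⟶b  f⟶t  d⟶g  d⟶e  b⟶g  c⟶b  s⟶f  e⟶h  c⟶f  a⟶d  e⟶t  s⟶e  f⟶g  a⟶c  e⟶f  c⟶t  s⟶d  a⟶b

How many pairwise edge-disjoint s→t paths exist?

Assign every edge capacity 1; by Menger, the answer equals the max flow.
Path s→t (+1); total 1.
Path s→b→t (+1); total 2.
Path s→d→t (+1); total 3.
Path s→e→t (+1); total 4.
Path s→f→t (+1); total 5.
Path s→g→t (+1); total 6.
Path s→a→c→t (+1); total 7.
No residual s→t path; max flow = 7.
Certifying cut of size 7: {b→t, d→t, e→t, f→t, g→t, s→a, s→t}.

7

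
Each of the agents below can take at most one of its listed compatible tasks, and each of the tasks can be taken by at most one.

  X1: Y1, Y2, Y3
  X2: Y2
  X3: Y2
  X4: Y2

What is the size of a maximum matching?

Unit-capacity flow: source→left, listed edges, right→sink; max matching = max flow.
Augmenting path X1→Y1 (+1); matched 1.
Augmenting path X2→Y2 (+1); matched 2.
No augmenting path remains; maximum matching = 2.
König certificate: {X1, Y2} is a vertex cover of size 2 (every listed pair touches it), so no matching can be larger.

2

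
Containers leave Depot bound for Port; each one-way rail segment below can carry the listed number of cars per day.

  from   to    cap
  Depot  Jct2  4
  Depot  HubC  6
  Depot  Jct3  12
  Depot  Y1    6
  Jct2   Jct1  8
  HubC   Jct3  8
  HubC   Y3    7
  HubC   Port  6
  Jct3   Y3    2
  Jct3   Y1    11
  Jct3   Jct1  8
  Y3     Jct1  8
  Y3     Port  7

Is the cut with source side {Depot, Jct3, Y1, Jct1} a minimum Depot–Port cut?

Given cut capacity: 4 + 6 + 2 = 12.
Augment Depot→HubC→Port: bottleneck 6, flow now 6.
Augment Depot→Jct3→Y3→Port: bottleneck 2, flow now 8.
No augmenting path remains; maximum flow = 8.
In the residual graph, reachable from Depot: {Depot, Jct2, Jct3, Y1, Jct1}.
Min-cut edges: Depot→HubC (6), Jct3→Y3 (2); capacity 6 + 2 = 8.
Cut capacity 12 exceeds the max flow 8, so it is not minimum.

No — its capacity is 12, but the minimum cut has capacity 8.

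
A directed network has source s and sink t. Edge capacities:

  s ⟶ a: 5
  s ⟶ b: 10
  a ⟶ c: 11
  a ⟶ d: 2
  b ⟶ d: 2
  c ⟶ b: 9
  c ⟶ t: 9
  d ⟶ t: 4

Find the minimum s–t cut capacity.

7

Augment s→a→c→t: bottleneck 5, flow now 5.
Augment s→b→d→t: bottleneck 2, flow now 7.
No augmenting path remains; maximum flow = 7.
By max-flow min-cut, the minimum cut capacity equals the max flow.
In the residual graph, reachable from s: {s, b}.
Min-cut edges: s→a (5), b→d (2); capacity 5 + 2 = 7.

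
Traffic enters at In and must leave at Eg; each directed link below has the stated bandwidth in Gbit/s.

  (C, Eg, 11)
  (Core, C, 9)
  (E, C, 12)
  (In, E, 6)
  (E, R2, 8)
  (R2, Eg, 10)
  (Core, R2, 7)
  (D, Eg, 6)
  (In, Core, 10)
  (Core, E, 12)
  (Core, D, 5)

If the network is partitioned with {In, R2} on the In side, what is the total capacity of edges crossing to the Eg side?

Edges leaving {In, R2}: In→Core (10), In→E (6), R2→Eg (10).
Cut capacity = 10 + 6 + 10 = 26.

26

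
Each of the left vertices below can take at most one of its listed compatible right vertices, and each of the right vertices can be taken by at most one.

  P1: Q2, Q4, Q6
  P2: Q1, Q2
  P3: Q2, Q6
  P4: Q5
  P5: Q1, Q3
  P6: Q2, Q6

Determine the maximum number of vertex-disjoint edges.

Unit-capacity flow: source→left, listed edges, right→sink; max matching = max flow.
Augmenting path P1→Q2 (+1); matched 1.
Augmenting path P2→Q1 (+1); matched 2.
Augmenting path P3→Q6 (+1); matched 3.
Augmenting path P4→Q5 (+1); matched 4.
Augmenting path P5→Q3 (+1); matched 5.
Augmenting path P6→Q2→P1→Q4 (+1); matched 6.
No augmenting path remains; maximum matching = 6.
König certificate: {P1, P2, P3, P4, P5, P6} is a vertex cover of size 6 (every listed pair touches it), so no matching can be larger.

6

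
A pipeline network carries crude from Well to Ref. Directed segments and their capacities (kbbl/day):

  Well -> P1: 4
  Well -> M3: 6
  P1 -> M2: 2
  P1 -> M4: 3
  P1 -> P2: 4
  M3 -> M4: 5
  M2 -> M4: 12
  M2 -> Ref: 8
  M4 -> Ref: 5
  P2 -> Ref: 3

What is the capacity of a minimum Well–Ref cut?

9

Augment Well→P1→M2→Ref: bottleneck 2, flow now 2.
Augment Well→P1→M4→Ref: bottleneck 2, flow now 4.
Augment Well→M3→M4→Ref: bottleneck 3, flow now 7.
Augment Well→M3→M4→P1→P2→Ref: bottleneck 2, flow now 9. (uses reverse residual edge)
No augmenting path remains; maximum flow = 9.
By max-flow min-cut, the minimum cut capacity equals the max flow.
In the residual graph, reachable from Well: {Well, M3}.
Min-cut edges: Well→P1 (4), M3→M4 (5); capacity 4 + 5 = 9.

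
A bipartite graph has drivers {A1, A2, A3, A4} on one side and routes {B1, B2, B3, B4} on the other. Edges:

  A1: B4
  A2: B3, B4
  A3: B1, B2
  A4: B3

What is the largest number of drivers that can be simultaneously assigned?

3

Unit-capacity flow: source→left, listed edges, right→sink; max matching = max flow.
Augmenting path A1→B4 (+1); matched 1.
Augmenting path A2→B3 (+1); matched 2.
Augmenting path A3→B1 (+1); matched 3.
No augmenting path remains; maximum matching = 3.
König certificate: {A3, B3, B4} is a vertex cover of size 3 (every listed pair touches it), so no matching can be larger.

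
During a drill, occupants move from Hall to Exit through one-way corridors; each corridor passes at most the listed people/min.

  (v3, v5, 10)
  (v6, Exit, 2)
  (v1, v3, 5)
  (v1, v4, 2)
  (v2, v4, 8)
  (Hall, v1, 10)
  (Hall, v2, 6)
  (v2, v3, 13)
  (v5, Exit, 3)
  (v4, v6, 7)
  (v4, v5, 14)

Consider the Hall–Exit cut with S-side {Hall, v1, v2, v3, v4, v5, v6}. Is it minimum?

Given cut capacity: 3 + 2 = 5.
Augment Hall→v1→v3→v5→Exit: bottleneck 3, flow now 3.
Augment Hall→v1→v4→v6→Exit: bottleneck 2, flow now 5.
No augmenting path remains; maximum flow = 5.
Cut capacity 5 equals the max flow, so it is a minimum cut.

Yes — it is a minimum cut (capacity 5).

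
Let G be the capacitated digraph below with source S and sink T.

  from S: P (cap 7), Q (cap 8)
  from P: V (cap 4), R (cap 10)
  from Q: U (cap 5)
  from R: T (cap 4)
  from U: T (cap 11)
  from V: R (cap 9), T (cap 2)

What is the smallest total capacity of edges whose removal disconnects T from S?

11

Augment S→P→R→T: bottleneck 4, flow now 4.
Augment S→P→V→T: bottleneck 2, flow now 6.
Augment S→Q→U→T: bottleneck 5, flow now 11.
No augmenting path remains; maximum flow = 11.
By max-flow min-cut, the minimum cut capacity equals the max flow.
In the residual graph, reachable from S: {S, P, Q, R, V}.
Min-cut edges: Q→U (5), R→T (4), V→T (2); capacity 5 + 4 + 2 = 11.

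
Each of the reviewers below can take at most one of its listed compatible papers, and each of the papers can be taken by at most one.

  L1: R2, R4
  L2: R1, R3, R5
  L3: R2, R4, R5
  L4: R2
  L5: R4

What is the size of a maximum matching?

4

Unit-capacity flow: source→left, listed edges, right→sink; max matching = max flow.
Augmenting path L1→R2 (+1); matched 1.
Augmenting path L2→R1 (+1); matched 2.
Augmenting path L3→R4 (+1); matched 3.
Augmenting path L5→R4→L3→R5 (+1); matched 4.
No augmenting path remains; maximum matching = 4.
König certificate: {L2, L3, R2, R4} is a vertex cover of size 4 (every listed pair touches it), so no matching can be larger.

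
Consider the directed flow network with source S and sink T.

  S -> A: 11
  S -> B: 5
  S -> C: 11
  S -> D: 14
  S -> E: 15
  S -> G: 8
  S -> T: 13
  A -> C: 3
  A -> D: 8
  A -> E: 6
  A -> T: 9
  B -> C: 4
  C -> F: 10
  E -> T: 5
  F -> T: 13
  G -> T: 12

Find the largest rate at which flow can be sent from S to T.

Augment S→T: bottleneck 13, flow now 13.
Augment S→A→T: bottleneck 9, flow now 22.
Augment S→E→T: bottleneck 5, flow now 27.
Augment S→G→T: bottleneck 8, flow now 35.
Augment S→C→F→T: bottleneck 10, flow now 45.
No augmenting path remains; maximum flow = 45.
In the residual graph, reachable from S: {S, A, B, C, D, E}.
Min-cut edges: S→G (8), S→T (13), A→T (9), C→F (10), E→T (5); capacity 8 + 13 + 9 + 10 + 5 = 45.
This cut is saturated, so no flow can exceed 45.

45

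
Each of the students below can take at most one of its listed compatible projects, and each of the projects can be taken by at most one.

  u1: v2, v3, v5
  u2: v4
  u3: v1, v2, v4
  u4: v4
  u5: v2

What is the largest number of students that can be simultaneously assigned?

4

Unit-capacity flow: source→left, listed edges, right→sink; max matching = max flow.
Augmenting path u1→v2 (+1); matched 1.
Augmenting path u2→v4 (+1); matched 2.
Augmenting path u3→v1 (+1); matched 3.
Augmenting path u5→v2→u1→v3 (+1); matched 4.
No augmenting path remains; maximum matching = 4.
König certificate: {u1, u3, u5, v4} is a vertex cover of size 4 (every listed pair touches it), so no matching can be larger.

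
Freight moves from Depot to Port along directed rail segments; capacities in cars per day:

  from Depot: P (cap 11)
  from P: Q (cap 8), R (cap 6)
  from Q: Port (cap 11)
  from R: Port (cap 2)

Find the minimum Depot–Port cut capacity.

Augment Depot→P→Q→Port: bottleneck 8, flow now 8.
Augment Depot→P→R→Port: bottleneck 2, flow now 10.
No augmenting path remains; maximum flow = 10.
By max-flow min-cut, the minimum cut capacity equals the max flow.
In the residual graph, reachable from Depot: {Depot, P, R}.
Min-cut edges: P→Q (8), R→Port (2); capacity 8 + 2 = 10.

10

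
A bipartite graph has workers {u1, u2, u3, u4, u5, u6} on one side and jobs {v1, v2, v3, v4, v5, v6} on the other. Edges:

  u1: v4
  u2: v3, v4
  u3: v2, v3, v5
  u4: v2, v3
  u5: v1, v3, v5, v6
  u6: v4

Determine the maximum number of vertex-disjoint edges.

Unit-capacity flow: source→left, listed edges, right→sink; max matching = max flow.
Augmenting path u1→v4 (+1); matched 1.
Augmenting path u2→v3 (+1); matched 2.
Augmenting path u3→v2 (+1); matched 3.
Augmenting path u5→v1 (+1); matched 4.
Augmenting path u4→v2→u3→v5 (+1); matched 5.
No augmenting path remains; maximum matching = 5.
König certificate: {u2, u3, u4, u5, v4} is a vertex cover of size 5 (every listed pair touches it), so no matching can be larger.

5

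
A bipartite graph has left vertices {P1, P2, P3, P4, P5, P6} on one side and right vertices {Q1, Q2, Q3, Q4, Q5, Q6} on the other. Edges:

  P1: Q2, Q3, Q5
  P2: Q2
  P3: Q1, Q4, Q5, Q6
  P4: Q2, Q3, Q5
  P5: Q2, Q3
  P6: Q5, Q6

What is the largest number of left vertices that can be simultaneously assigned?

5

Unit-capacity flow: source→left, listed edges, right→sink; max matching = max flow.
Augmenting path P1→Q2 (+1); matched 1.
Augmenting path P3→Q1 (+1); matched 2.
Augmenting path P4→Q3 (+1); matched 3.
Augmenting path P6→Q5 (+1); matched 4.
Augmenting path P2→Q2→P1→Q5→P6→Q6 (+1); matched 5.
No augmenting path remains; maximum matching = 5.
König certificate: {P3, P6, Q2, Q3, Q5} is a vertex cover of size 5 (every listed pair touches it), so no matching can be larger.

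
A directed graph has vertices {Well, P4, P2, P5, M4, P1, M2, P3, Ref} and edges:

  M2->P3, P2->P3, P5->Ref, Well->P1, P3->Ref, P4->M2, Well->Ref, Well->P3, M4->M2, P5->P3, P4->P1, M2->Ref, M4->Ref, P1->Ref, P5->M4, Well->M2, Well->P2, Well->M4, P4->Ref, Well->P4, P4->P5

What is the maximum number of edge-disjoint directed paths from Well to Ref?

Assign every edge capacity 1; by Menger, the answer equals the max flow.
Path Well→Ref (+1); total 1.
Path Well→P4→Ref (+1); total 2.
Path Well→M4→Ref (+1); total 3.
Path Well→P1→Ref (+1); total 4.
Path Well→M2→Ref (+1); total 5.
Path Well→P3→Ref (+1); total 6.
No residual Well→Ref path; max flow = 6.
Certifying cut of size 6: {P3→Ref, Well→M2, Well→M4, Well→P1, Well→P4, Well→Ref}.

6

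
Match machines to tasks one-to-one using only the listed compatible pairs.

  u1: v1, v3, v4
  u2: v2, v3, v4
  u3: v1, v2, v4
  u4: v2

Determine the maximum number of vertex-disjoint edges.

4

Unit-capacity flow: source→left, listed edges, right→sink; max matching = max flow.
Augmenting path u1→v1 (+1); matched 1.
Augmenting path u2→v2 (+1); matched 2.
Augmenting path u3→v4 (+1); matched 3.
Augmenting path u4→v2→u2→v3 (+1); matched 4.
No augmenting path remains; maximum matching = 4.
König certificate: {u1, u2, u3, u4} is a vertex cover of size 4 (every listed pair touches it), so no matching can be larger.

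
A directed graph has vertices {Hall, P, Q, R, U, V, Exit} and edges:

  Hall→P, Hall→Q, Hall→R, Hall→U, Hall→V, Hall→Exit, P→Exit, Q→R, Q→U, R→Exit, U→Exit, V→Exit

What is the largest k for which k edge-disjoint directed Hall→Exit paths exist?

Assign every edge capacity 1; by Menger, the answer equals the max flow.
Path Hall→Exit (+1); total 1.
Path Hall→P→Exit (+1); total 2.
Path Hall→R→Exit (+1); total 3.
Path Hall→U→Exit (+1); total 4.
Path Hall→V→Exit (+1); total 5.
No residual Hall→Exit path; max flow = 5.
Certifying cut of size 5: {Hall→Exit, Hall→P, Hall→V, R→Exit, U→Exit}.

5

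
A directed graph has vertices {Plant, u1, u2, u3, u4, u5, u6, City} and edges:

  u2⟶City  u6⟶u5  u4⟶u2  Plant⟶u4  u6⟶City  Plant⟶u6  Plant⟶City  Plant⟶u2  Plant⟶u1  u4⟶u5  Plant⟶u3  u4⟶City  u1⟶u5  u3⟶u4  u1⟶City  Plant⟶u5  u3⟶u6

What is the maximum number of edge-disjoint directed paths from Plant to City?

5

Assign every edge capacity 1; by Menger, the answer equals the max flow.
Path Plant→City (+1); total 1.
Path Plant→u1→City (+1); total 2.
Path Plant→u2→City (+1); total 3.
Path Plant→u4→City (+1); total 4.
Path Plant→u6→City (+1); total 5.
No residual Plant→City path; max flow = 5.
Certifying cut of size 5: {Plant→City, Plant→u1, u2→City, u4→City, u6→City}.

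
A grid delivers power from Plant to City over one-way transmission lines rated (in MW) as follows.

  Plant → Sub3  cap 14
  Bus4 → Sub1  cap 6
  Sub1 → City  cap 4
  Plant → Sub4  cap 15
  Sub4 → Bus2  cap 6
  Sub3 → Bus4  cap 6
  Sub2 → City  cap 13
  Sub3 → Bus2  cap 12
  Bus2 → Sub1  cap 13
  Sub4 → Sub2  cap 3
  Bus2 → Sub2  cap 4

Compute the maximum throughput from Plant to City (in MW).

11

Augment Plant→Sub4→Sub2→City: bottleneck 3, flow now 3.
Augment Plant→Sub4→Bus2→Sub2→City: bottleneck 4, flow now 7.
Augment Plant→Sub4→Bus2→Sub1→City: bottleneck 2, flow now 9.
Augment Plant→Sub3→Bus4→Sub1→City: bottleneck 2, flow now 11.
No augmenting path remains; maximum flow = 11.
In the residual graph, reachable from Plant: {Plant, Sub4, Sub3, Bus4, Bus2, Sub1}.
Min-cut edges: Sub4→Sub2 (3), Bus2→Sub2 (4), Sub1→City (4); capacity 3 + 4 + 4 = 11.
This cut is saturated, so no flow can exceed 11.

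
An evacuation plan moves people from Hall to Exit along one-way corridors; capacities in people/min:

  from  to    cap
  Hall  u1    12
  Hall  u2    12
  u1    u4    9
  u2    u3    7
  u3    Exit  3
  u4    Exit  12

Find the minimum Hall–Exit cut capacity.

Augment Hall→u1→u4→Exit: bottleneck 9, flow now 9.
Augment Hall→u2→u3→Exit: bottleneck 3, flow now 12.
No augmenting path remains; maximum flow = 12.
By max-flow min-cut, the minimum cut capacity equals the max flow.
In the residual graph, reachable from Hall: {Hall, u1, u2, u3}.
Min-cut edges: u1→u4 (9), u3→Exit (3); capacity 9 + 3 = 12.

12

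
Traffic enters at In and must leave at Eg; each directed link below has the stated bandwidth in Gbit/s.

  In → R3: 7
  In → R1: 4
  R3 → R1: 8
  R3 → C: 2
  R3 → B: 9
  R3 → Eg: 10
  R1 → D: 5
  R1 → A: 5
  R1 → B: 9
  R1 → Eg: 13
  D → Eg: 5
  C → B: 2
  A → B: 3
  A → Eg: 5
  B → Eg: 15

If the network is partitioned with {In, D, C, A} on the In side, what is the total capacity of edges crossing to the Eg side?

Edges leaving {In, D, C, A}: In→R3 (7), In→R1 (4), D→Eg (5), C→B (2), A→B (3), A→Eg (5).
Cut capacity = 7 + 4 + 5 + 2 + 3 + 5 = 26.

26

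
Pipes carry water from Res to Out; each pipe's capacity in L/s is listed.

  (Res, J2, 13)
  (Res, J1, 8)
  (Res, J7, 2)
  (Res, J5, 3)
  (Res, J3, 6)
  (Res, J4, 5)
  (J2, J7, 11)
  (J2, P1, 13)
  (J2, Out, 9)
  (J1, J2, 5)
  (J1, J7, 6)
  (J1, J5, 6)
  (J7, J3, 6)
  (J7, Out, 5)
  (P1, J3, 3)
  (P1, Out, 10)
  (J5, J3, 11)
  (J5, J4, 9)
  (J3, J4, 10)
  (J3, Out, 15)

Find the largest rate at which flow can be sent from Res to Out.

32

Augment Res→J2→Out: bottleneck 9, flow now 9.
Augment Res→J7→Out: bottleneck 2, flow now 11.
Augment Res→J3→Out: bottleneck 6, flow now 17.
Augment Res→J2→J7→Out: bottleneck 3, flow now 20.
Augment Res→J2→P1→Out: bottleneck 1, flow now 21.
Augment Res→J5→J3→Out: bottleneck 3, flow now 24.
Augment Res→J1→J2→P1→Out: bottleneck 5, flow now 29.
Augment Res→J1→J7→J3→Out: bottleneck 3, flow now 32.
No augmenting path remains; maximum flow = 32.
In the residual graph, reachable from Res: {Res, J4}.
Min-cut edges: Res→J2 (13), Res→J1 (8), Res→J7 (2), Res→J5 (3), Res→J3 (6); capacity 13 + 8 + 2 + 3 + 6 = 32.
This cut is saturated, so no flow can exceed 32.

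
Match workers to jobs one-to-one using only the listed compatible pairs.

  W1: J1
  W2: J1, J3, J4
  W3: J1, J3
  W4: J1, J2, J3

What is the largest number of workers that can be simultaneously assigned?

4

Unit-capacity flow: source→left, listed edges, right→sink; max matching = max flow.
Augmenting path W1→J1 (+1); matched 1.
Augmenting path W2→J3 (+1); matched 2.
Augmenting path W4→J2 (+1); matched 3.
Augmenting path W3→J3→W2→J4 (+1); matched 4.
No augmenting path remains; maximum matching = 4.
König certificate: {W1, W2, W3, W4} is a vertex cover of size 4 (every listed pair touches it), so no matching can be larger.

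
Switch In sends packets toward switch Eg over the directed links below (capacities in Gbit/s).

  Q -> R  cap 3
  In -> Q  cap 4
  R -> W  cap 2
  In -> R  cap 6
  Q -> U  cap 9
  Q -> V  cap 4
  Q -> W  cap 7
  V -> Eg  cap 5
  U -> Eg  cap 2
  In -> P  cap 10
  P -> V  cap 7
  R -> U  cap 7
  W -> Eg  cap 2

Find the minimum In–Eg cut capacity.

Augment In→P→V→Eg: bottleneck 5, flow now 5.
Augment In→Q→U→Eg: bottleneck 2, flow now 7.
Augment In→Q→W→Eg: bottleneck 2, flow now 9.
No augmenting path remains; maximum flow = 9.
By max-flow min-cut, the minimum cut capacity equals the max flow.
In the residual graph, reachable from In: {In, P, Q, R, U, V, W}.
Min-cut edges: U→Eg (2), V→Eg (5), W→Eg (2); capacity 2 + 5 + 2 = 9.

9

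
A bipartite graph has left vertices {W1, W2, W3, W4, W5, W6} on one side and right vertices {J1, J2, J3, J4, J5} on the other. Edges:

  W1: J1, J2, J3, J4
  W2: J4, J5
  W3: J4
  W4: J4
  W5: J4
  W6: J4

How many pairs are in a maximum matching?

Unit-capacity flow: source→left, listed edges, right→sink; max matching = max flow.
Augmenting path W1→J1 (+1); matched 1.
Augmenting path W2→J4 (+1); matched 2.
Augmenting path W3→J4→W2→J5 (+1); matched 3.
No augmenting path remains; maximum matching = 3.
König certificate: {W1, W2, J4} is a vertex cover of size 3 (every listed pair touches it), so no matching can be larger.

3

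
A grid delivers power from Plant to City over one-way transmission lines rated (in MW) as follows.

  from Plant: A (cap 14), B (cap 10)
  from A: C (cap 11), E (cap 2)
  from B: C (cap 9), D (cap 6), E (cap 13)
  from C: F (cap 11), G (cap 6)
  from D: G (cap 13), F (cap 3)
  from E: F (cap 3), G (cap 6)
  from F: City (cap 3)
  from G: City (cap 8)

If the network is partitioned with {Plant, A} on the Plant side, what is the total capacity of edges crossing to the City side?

Edges leaving {Plant, A}: Plant→B (10), A→C (11), A→E (2).
Cut capacity = 10 + 11 + 2 = 23.

23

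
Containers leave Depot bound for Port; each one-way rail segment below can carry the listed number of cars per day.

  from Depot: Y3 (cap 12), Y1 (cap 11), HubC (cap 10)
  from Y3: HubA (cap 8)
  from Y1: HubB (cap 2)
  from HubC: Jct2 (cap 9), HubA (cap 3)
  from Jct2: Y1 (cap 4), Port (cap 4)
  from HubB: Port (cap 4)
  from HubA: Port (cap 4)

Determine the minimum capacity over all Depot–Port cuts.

10

Augment Depot→Y3→HubA→Port: bottleneck 4, flow now 4.
Augment Depot→Y1→HubB→Port: bottleneck 2, flow now 6.
Augment Depot→HubC→Jct2→Port: bottleneck 4, flow now 10.
No augmenting path remains; maximum flow = 10.
By max-flow min-cut, the minimum cut capacity equals the max flow.
In the residual graph, reachable from Depot: {Depot, Y3, Y1, HubC, Jct2, HubA}.
Min-cut edges: Y1→HubB (2), Jct2→Port (4), HubA→Port (4); capacity 2 + 4 + 4 = 10.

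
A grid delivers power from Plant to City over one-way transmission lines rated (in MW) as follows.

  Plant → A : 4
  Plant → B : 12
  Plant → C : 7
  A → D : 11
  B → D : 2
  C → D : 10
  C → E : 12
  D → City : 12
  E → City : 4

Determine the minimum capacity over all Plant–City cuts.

Augment Plant→A→D→City: bottleneck 4, flow now 4.
Augment Plant→B→D→City: bottleneck 2, flow now 6.
Augment Plant→C→D→City: bottleneck 6, flow now 12.
Augment Plant→C→E→City: bottleneck 1, flow now 13.
No augmenting path remains; maximum flow = 13.
By max-flow min-cut, the minimum cut capacity equals the max flow.
In the residual graph, reachable from Plant: {Plant, B}.
Min-cut edges: Plant→A (4), Plant→C (7), B→D (2); capacity 4 + 7 + 2 = 13.

13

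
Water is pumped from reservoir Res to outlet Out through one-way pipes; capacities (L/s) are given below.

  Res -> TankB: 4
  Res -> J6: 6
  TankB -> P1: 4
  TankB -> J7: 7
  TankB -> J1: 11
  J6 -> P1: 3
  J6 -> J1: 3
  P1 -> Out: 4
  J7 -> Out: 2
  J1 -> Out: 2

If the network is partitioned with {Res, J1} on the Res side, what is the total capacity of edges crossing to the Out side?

Edges leaving {Res, J1}: Res→TankB (4), Res→J6 (6), J1→Out (2).
Cut capacity = 4 + 6 + 2 = 12.

12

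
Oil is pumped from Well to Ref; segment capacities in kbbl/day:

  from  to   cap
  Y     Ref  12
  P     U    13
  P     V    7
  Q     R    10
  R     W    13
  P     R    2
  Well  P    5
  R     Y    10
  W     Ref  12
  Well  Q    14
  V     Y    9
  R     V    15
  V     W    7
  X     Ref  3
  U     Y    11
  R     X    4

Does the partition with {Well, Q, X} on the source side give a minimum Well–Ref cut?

No — its capacity is 18, but the minimum cut has capacity 15.

Given cut capacity: 5 + 10 + 3 = 18.
Augment Well→P→R→W→Ref: bottleneck 2, flow now 2.
Augment Well→P→U→Y→Ref: bottleneck 3, flow now 5.
Augment Well→Q→R→W→Ref: bottleneck 10, flow now 15.
No augmenting path remains; maximum flow = 15.
In the residual graph, reachable from Well: {Well, Q}.
Min-cut edges: Well→P (5), Q→R (10); capacity 5 + 10 = 15.
Cut capacity 18 exceeds the max flow 15, so it is not minimum.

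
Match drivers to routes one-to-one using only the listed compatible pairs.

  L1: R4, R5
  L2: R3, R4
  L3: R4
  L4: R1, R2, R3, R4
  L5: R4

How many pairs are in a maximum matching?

Unit-capacity flow: source→left, listed edges, right→sink; max matching = max flow.
Augmenting path L1→R4 (+1); matched 1.
Augmenting path L2→R3 (+1); matched 2.
Augmenting path L4→R1 (+1); matched 3.
Augmenting path L3→R4→L1→R5 (+1); matched 4.
No augmenting path remains; maximum matching = 4.
König certificate: {L1, L2, L4, R4} is a vertex cover of size 4 (every listed pair touches it), so no matching can be larger.

4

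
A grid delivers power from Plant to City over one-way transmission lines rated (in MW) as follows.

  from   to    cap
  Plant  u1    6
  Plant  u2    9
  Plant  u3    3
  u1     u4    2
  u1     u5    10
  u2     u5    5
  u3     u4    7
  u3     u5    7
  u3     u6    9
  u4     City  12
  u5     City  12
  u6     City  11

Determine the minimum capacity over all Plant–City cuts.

14

Augment Plant→u1→u4→City: bottleneck 2, flow now 2.
Augment Plant→u1→u5→City: bottleneck 4, flow now 6.
Augment Plant→u2→u5→City: bottleneck 5, flow now 11.
Augment Plant→u3→u4→City: bottleneck 3, flow now 14.
No augmenting path remains; maximum flow = 14.
By max-flow min-cut, the minimum cut capacity equals the max flow.
In the residual graph, reachable from Plant: {Plant, u2}.
Min-cut edges: Plant→u1 (6), Plant→u3 (3), u2→u5 (5); capacity 6 + 3 + 5 = 14.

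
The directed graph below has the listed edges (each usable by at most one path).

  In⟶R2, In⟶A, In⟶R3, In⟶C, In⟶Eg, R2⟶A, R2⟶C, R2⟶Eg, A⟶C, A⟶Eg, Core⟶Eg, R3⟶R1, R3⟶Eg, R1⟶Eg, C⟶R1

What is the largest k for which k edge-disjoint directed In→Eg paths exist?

Assign every edge capacity 1; by Menger, the answer equals the max flow.
Path In→Eg (+1); total 1.
Path In→R2→Eg (+1); total 2.
Path In→A→Eg (+1); total 3.
Path In→R3→Eg (+1); total 4.
Path In→C→R1→Eg (+1); total 5.
No residual In→Eg path; max flow = 5.
Certifying cut of size 5: {In→A, In→C, In→Eg, In→R2, In→R3}.

5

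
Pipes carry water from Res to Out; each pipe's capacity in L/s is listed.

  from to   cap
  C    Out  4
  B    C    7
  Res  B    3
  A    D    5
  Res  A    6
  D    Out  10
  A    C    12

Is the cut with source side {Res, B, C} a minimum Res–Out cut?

Given cut capacity: 6 + 4 = 10.
Augment Res→A→C→Out: bottleneck 4, flow now 4.
Augment Res→A→D→Out: bottleneck 2, flow now 6.
Augment Res→B→C→A→D→Out: bottleneck 3, flow now 9. (uses reverse residual edge)
No augmenting path remains; maximum flow = 9.
In the residual graph, reachable from Res: {Res}.
Min-cut edges: Res→A (6), Res→B (3); capacity 6 + 3 = 9.
Cut capacity 10 exceeds the max flow 9, so it is not minimum.

No — its capacity is 10, but the minimum cut has capacity 9.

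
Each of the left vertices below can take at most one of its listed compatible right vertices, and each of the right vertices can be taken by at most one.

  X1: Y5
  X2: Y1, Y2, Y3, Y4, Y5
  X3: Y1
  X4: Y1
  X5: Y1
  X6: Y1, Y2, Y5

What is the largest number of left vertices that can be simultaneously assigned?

4

Unit-capacity flow: source→left, listed edges, right→sink; max matching = max flow.
Augmenting path X1→Y5 (+1); matched 1.
Augmenting path X2→Y1 (+1); matched 2.
Augmenting path X6→Y2 (+1); matched 3.
Augmenting path X3→Y1→X2→Y3 (+1); matched 4.
No augmenting path remains; maximum matching = 4.
König certificate: {X1, X2, X6, Y1} is a vertex cover of size 4 (every listed pair touches it), so no matching can be larger.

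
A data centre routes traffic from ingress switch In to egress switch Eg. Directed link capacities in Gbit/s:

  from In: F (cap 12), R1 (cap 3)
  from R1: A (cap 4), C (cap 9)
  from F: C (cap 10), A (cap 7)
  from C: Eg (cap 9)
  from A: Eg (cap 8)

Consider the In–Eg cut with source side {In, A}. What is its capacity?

23

Edges leaving {In, A}: In→R1 (3), In→F (12), A→Eg (8).
Cut capacity = 3 + 12 + 8 = 23.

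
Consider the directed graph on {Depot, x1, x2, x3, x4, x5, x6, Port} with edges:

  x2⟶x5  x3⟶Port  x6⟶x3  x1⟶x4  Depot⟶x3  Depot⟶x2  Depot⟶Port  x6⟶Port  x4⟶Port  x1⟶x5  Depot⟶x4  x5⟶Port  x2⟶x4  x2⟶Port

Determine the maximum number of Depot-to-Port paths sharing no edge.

4

Assign every edge capacity 1; by Menger, the answer equals the max flow.
Path Depot→Port (+1); total 1.
Path Depot→x2→Port (+1); total 2.
Path Depot→x3→Port (+1); total 3.
Path Depot→x4→Port (+1); total 4.
No residual Depot→Port path; max flow = 4.
Certifying cut of size 4: {Depot→Port, Depot→x2, Depot→x3, Depot→x4}.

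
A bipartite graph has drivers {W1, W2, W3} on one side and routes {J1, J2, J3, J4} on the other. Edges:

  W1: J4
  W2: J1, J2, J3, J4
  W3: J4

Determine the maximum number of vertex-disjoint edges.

Unit-capacity flow: source→left, listed edges, right→sink; max matching = max flow.
Augmenting path W1→J4 (+1); matched 1.
Augmenting path W2→J1 (+1); matched 2.
No augmenting path remains; maximum matching = 2.
König certificate: {W2, J4} is a vertex cover of size 2 (every listed pair touches it), so no matching can be larger.

2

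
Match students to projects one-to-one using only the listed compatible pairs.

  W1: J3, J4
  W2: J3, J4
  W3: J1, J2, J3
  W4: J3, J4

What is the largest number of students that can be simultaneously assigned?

3

Unit-capacity flow: source→left, listed edges, right→sink; max matching = max flow.
Augmenting path W1→J3 (+1); matched 1.
Augmenting path W2→J4 (+1); matched 2.
Augmenting path W3→J1 (+1); matched 3.
No augmenting path remains; maximum matching = 3.
König certificate: {W3, J3, J4} is a vertex cover of size 3 (every listed pair touches it), so no matching can be larger.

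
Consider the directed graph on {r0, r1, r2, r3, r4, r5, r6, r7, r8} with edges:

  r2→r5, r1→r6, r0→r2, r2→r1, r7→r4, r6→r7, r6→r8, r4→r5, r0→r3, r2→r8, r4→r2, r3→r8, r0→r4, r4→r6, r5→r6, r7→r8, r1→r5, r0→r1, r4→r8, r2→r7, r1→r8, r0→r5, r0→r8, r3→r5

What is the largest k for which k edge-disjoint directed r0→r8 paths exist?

6

Assign every edge capacity 1; by Menger, the answer equals the max flow.
Path r0→r8 (+1); total 1.
Path r0→r1→r8 (+1); total 2.
Path r0→r2→r8 (+1); total 3.
Path r0→r3→r8 (+1); total 4.
Path r0→r4→r8 (+1); total 5.
Path r0→r5→r6→r8 (+1); total 6.
No residual r0→r8 path; max flow = 6.
Certifying cut of size 6: {r0→r1, r0→r2, r0→r3, r0→r4, r0→r5, r0→r8}.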